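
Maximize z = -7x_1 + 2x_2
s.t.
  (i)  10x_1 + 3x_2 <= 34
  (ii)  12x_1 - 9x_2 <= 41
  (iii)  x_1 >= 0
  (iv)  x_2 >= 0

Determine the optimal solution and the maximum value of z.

The optimum lies where 10x_1 + 3x_2 = 34 and x_1 = 0.
Solving simultaneously gives x_1 = 0, x_2 = 34/3.

x_1 = 0, x_2 = 34/3, maximum z = 68/3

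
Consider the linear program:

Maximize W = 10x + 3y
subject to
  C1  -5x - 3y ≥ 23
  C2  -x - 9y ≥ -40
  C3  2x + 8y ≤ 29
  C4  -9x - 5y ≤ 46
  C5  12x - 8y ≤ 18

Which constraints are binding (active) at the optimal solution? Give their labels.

Corner points and W = 10x + 3y:
  (-109/14, 223/42) → W = -867/14
  (-65/38, -183/38) → W = -1199/38
  (-307/38, 203/38) → W = -2461/38
  (-139/66, -119/22) → W = -2461/66

The maximum is at (-65/38, -183/38). Substituting into each constraint, equality holds for C1 and C5; the remaining constraints have slack.

C1 and C5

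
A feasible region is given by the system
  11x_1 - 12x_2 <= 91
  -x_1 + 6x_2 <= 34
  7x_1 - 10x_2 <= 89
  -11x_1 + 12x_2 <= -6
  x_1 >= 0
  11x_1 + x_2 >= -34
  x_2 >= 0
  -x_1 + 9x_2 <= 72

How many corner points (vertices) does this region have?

Of the 27 pairwise boundary intersections, those satisfying every inequality are:
  (53/3, 155/18)
  (91/11, 0)
  (74/9, 190/27)
  (6/11, 0)

4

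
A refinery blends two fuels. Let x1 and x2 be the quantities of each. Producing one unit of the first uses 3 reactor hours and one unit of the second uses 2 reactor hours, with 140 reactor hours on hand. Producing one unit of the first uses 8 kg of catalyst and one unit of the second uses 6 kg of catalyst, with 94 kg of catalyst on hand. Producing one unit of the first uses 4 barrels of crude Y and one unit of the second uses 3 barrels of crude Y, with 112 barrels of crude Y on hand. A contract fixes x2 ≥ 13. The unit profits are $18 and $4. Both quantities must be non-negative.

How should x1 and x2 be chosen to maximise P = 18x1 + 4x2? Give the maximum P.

x1 = 2, x2 = 13, maximum P = 88

Vertices and P = 18x1 + 4x2:
  (0, 47/3) → P = 188/3
  (0, 13) → P = 52
  (2, 13) → P = 88

The binding constraints are 8x1 + 6x2 = 94 and x2 = 13.
Solving simultaneously gives x1 = 2, x2 = 13.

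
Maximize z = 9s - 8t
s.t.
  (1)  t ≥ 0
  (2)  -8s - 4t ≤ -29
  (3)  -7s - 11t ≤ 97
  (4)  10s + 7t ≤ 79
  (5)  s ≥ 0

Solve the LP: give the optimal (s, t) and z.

s = 79/10, t = 0, maximum z = 711/10

Corner points and z = 9s - 8t:
  (29/8, 0) → z = 261/8
  (79/10, 0) → z = 711/10
  (0, 29/4) → z = -58
  (0, 79/7) → z = -632/7

The optimum lies where t = 0 and 10s + 7t = 79.
Solving simultaneously gives s = 79/10, t = 0.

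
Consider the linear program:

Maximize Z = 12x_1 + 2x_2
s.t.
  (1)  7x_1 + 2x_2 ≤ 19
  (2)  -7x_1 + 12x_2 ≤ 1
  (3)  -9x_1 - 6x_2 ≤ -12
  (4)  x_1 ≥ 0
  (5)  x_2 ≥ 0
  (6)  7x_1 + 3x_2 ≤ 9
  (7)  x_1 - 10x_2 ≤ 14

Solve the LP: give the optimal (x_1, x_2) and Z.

x_1 = 6/5, x_2 = 1/5, maximum Z = 74/5

Extreme points and Z = 12x_1 + 2x_2:
  (23/25, 31/50) → Z = 307/25
  (1, 2/3) → Z = 40/3
  (6/5, 1/5) → Z = 74/5

At the optimal vertex, -9x_1 - 6x_2 = -12 and 7x_1 + 3x_2 = 9.
Solving simultaneously gives x_1 = 6/5, x_2 = 1/5.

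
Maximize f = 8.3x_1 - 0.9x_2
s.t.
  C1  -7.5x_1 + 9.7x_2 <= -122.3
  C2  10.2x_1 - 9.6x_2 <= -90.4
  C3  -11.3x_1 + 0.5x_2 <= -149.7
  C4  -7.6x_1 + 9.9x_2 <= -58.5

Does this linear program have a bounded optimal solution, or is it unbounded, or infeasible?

infeasible

The boundaries -7.5x_1 + 9.7x_2 = -122.3 and 10.2x_1 - 9.6x_2 = -90.4 meet at (-102548/1347, -32091/449), but that point violates -11.3x_1 + 0.5x_2 ≤ -149.7. Every candidate vertex is excluded by some other constraint, so the feasible region is empty.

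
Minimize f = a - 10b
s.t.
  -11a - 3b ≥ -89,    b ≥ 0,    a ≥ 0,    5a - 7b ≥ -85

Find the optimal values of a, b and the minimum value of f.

Feasible corners and f = a - 10b:
  (89/11, 0) → f = 89/11
  (4, 15) → f = -146
  (0, 0) → f = 0
  (0, 85/7) → f = -850/7

At the optimal vertex, -11a - 3b = -89 and 5a - 7b = -85.
Solving simultaneously gives a = 4, b = 15.

a = 4, b = 15, minimum f = -146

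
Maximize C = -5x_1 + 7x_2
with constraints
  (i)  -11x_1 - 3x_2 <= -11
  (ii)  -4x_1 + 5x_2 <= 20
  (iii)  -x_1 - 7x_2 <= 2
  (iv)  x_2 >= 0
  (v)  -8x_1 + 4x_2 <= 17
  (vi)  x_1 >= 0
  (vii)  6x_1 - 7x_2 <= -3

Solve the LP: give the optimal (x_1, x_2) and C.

x_1 = 125/2, x_2 = 54, maximum C = 131/2

Vertices and C = -5x_1 + 7x_2:
  (0, 11/3) → C = 77/3
  (68/95, 99/95) → C = 353/95
  (0, 4) → C = 28
  (125/2, 54) → C = 131/2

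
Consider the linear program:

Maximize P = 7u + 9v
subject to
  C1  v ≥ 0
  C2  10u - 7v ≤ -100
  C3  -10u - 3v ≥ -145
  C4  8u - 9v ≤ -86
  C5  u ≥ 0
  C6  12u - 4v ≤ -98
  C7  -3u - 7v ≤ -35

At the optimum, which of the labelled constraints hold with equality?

C3 and C5

Vertices and P = 7u + 9v:
  (0, 145/3) → P = 435
  (143/38, 680/19) → P = 13241/38
  (0, 49/2) → P = 441/2

The maximum is at (0, 145/3). Substituting into each constraint, equality holds for C3 and C5; the remaining constraints have slack.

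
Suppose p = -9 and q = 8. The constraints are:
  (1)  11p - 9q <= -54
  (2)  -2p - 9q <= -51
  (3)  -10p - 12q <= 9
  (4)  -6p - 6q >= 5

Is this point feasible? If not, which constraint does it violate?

feasible

(1): -171 ≤ -54 ✓
(2): -54 ≤ -51 ✓
(3): -6 ≤ 9 ✓
(4): 6 ≥ 5 ✓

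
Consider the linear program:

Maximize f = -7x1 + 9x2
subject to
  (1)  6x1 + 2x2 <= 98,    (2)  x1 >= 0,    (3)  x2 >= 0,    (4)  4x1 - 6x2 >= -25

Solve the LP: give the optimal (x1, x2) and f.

The optimum lies where x1 = 0 and 4x1 - 6x2 = -25.
Solving simultaneously gives x1 = 0, x2 = 25/6.

x1 = 0, x2 = 25/6, maximum f = 75/2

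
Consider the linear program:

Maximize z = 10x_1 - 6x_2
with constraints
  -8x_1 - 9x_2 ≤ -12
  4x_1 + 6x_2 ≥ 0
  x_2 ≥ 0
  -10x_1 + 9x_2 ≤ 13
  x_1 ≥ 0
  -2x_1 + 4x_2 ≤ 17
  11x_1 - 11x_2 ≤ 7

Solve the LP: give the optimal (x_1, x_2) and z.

x_1 = 215/22, x_2 = 201/22, maximum z = 472/11

Corner points and z = 10x_1 - 6x_2:
  (0, 4/3) → z = -8
  (195/187, 76/187) → z = 1494/187
  (0, 13/9) → z = -26/3
  (101/22, 72/11) → z = 73/11
  (215/22, 201/22) → z = 472/11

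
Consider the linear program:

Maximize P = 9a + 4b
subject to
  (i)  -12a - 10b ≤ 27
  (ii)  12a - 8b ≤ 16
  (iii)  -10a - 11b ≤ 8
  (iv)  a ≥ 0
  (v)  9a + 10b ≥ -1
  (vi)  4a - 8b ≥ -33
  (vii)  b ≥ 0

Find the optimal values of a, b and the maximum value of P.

The optimum lies where 12a - 8b = 16 and 4a - 8b = -33.
Solving simultaneously gives a = 49/8, b = 115/16.

a = 49/8, b = 115/16, maximum P = 671/8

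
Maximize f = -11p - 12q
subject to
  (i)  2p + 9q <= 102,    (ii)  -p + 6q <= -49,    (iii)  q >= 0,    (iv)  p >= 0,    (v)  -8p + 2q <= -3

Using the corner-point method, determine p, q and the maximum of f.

p = 49, q = 0, maximum f = -539

Vertices and f = -11p - 12q:
  (351/7, 4/21) → f = -3877/7
  (51, 0) → f = -561
  (49, 0) → f = -539

At the optimal vertex, -p + 6q = -49 and q = 0.
Solving simultaneously gives p = 49, q = 0.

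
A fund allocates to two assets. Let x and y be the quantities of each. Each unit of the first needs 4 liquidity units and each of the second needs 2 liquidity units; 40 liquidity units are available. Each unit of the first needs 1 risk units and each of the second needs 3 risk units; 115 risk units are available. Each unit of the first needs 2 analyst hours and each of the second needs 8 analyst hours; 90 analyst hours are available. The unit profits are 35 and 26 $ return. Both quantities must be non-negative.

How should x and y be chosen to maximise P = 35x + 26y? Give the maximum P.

x = 5, y = 10, maximum P = 435

Vertices and P = 35x + 26y:
  (0, 0) → P = 0
  (0, 45/4) → P = 585/2
  (10, 0) → P = 350
  (5, 10) → P = 435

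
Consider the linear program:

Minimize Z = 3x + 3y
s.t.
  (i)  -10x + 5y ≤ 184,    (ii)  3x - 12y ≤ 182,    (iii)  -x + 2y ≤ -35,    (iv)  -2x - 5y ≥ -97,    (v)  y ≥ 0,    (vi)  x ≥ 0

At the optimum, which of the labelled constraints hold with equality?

Corner points and Z = 3x + 3y:
  (41, 3) → Z = 132
  (35, 0) → Z = 105
  (97/2, 0) → Z = 291/2

The minimum is at (35, 0). Substituting into each constraint, equality holds for (iii) and (v); the remaining constraints have slack.

(iii) and (v)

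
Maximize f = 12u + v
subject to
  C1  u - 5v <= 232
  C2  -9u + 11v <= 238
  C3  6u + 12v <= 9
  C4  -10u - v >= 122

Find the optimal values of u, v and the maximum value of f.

Feasible corners and f = 12u + v:
  (-1871/17, -1163/17) → f = -23615/17
  (-126/17, -814/17) → f = -2326/17
  (-919/58, 503/58) → f = -10525/58
  (-491/38, 137/19) → f = -2809/19

u = -126/17, v = -814/17, maximum f = -2326/17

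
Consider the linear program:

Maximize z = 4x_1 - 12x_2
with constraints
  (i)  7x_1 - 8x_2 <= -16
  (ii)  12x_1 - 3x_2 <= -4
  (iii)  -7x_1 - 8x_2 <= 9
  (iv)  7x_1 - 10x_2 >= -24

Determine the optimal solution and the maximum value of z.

Feasible corners and z = 4x_1 - 12x_2:
  (16/75, 164/75) → z = -1904/75
  (-25/14, 7/16) → z = -347/28
  (32/99, 260/99) → z = -272/9
  (-47/21, 5/6) → z = -398/21

The optimum lies where 7x_1 - 8x_2 = -16 and -7x_1 - 8x_2 = 9.
Solving simultaneously gives x_1 = -25/14, x_2 = 7/16.

x_1 = -25/14, x_2 = 7/16, maximum z = -347/28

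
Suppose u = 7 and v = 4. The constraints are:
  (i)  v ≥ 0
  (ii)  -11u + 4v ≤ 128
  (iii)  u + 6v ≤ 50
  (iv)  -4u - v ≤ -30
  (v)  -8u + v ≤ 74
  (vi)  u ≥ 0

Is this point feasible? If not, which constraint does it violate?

feasible

(i): 4 ≥ 0 ✓
(ii): -61 ≤ 128 ✓
(iii): 31 ≤ 50 ✓
(iv): -32 ≤ -30 ✓
(v): -52 ≤ 74 ✓
(vi): 7 ≥ 0 ✓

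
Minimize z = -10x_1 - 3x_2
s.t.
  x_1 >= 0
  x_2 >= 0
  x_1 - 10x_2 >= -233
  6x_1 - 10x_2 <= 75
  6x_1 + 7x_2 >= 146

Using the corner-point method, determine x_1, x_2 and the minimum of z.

Corner points and z = -10x_1 - 3x_2:
  (0, 233/10) → z = -699/10
  (0, 146/7) → z = -438/7
  (308/5, 1473/50) → z = -35219/50
  (1985/102, 71/17) → z = -10564/51

At the optimal vertex, x_1 - 10x_2 = -233 and 6x_1 - 10x_2 = 75.
Solving simultaneously gives x_1 = 308/5, x_2 = 1473/50.

x_1 = 308/5, x_2 = 1473/50, minimum z = -35219/50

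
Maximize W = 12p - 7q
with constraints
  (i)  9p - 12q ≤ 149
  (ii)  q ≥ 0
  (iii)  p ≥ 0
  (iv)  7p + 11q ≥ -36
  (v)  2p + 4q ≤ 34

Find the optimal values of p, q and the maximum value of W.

p = 251/15, q = 2/15, maximum W = 2998/15

Extreme points and W = 12p - 7q:
  (149/9, 0) → W = 596/3
  (251/15, 2/15) → W = 2998/15
  (0, 0) → W = 0
  (0, 17/2) → W = -119/2

The binding constraints are 9p - 12q = 149 and 2p + 4q = 34.
Solving simultaneously gives p = 251/15, q = 2/15.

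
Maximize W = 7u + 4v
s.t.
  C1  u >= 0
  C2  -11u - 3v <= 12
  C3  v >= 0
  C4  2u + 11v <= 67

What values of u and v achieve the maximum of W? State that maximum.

Extreme points and W = 7u + 4v:
  (0, 0) → W = 0
  (0, 67/11) → W = 268/11
  (67/2, 0) → W = 469/2

At the optimal vertex, v = 0 and 2u + 11v = 67.
Solving simultaneously gives u = 67/2, v = 0.

u = 67/2, v = 0, maximum W = 469/2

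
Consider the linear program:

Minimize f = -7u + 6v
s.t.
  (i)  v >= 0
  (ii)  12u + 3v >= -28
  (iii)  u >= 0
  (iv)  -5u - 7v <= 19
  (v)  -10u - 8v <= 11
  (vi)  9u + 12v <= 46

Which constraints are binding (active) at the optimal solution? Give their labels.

Extreme points and f = -7u + 6v:
  (0, 0) → f = 0
  (46/9, 0) → f = -322/9
  (0, 23/6) → f = 23

The minimum is at (46/9, 0). Substituting into each constraint, equality holds for (i) and (vi); the remaining constraints have slack.

(i) and (vi)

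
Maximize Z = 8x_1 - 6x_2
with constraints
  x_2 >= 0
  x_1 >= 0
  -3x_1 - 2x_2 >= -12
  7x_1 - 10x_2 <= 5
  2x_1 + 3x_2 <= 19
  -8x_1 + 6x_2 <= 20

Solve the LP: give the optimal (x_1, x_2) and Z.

x_1 = 65/22, x_2 = 69/44, maximum Z = 313/22

Extreme points and Z = 8x_1 - 6x_2:
  (0, 0) → Z = 0
  (5/7, 0) → Z = 40/7
  (0, 10/3) → Z = -20
  (65/22, 69/44) → Z = 313/22
  (16/17, 78/17) → Z = -20

At the optimal vertex, -3x_1 - 2x_2 = -12 and 7x_1 - 10x_2 = 5.
Solving simultaneously gives x_1 = 65/22, x_2 = 69/44.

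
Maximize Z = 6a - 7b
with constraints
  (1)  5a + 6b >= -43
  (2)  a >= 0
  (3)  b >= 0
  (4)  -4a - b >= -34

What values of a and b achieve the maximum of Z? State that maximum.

Vertices and Z = 6a - 7b:
  (0, 0) → Z = 0
  (0, 34) → Z = -238
  (17/2, 0) → Z = 51

a = 17/2, b = 0, maximum Z = 51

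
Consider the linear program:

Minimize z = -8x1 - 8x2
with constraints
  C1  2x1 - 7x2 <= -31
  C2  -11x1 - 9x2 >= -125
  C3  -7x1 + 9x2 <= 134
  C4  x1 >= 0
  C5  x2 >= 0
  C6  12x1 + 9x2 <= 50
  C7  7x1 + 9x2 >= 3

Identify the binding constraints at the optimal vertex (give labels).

Corner points and z = -8x1 - 8x2:
  (0, 31/7) → z = -248/7
  (71/102, 236/51) → z = -724/17
  (0, 50/9) → z = -400/9

The minimum is at (0, 50/9). Substituting into each constraint, equality holds for C4 and C6; the remaining constraints have slack.

C4 and C6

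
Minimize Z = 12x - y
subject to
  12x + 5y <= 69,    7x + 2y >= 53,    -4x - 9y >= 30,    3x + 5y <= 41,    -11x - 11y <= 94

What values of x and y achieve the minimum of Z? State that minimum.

x = 127/11, y = -153/11, minimum Z = 1677/11

Extreme points and Z = 12x - y:
  (127/11, -153/11) → Z = 1677/11
  (1229/77, -1887/77) → Z = 16635/77
  (771/55, -1241/55) → Z = 10493/55

The optimum lies where 12x + 5y = 69 and 7x + 2y = 53.
Solving simultaneously gives x = 127/11, y = -153/11.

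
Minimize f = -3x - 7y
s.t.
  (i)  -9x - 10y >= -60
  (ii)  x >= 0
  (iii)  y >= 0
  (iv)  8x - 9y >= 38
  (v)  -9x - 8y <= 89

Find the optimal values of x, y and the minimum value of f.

x = 40/7, y = 6/7, minimum f = -162/7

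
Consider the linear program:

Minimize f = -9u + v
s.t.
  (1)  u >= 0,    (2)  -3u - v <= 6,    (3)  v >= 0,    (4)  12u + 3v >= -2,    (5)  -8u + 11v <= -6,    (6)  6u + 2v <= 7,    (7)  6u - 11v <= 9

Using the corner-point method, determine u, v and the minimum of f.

u = 7/6, v = 0, minimum f = -21/2

Feasible corners and f = -9u + v:
  (3/4, 0) → f = -27/4
  (7/6, 0) → f = -21/2
  (89/82, 10/41) → f = -781/82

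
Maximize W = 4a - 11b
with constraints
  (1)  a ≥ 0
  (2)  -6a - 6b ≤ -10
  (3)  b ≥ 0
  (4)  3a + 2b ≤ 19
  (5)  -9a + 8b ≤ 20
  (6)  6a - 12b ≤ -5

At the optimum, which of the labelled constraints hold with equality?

Extreme points and W = 4a - 11b:
  (0, 5/3) → W = -55/3
  (0, 5/2) → W = -55/2
  (5/6, 5/6) → W = -35/6
  (8/3, 11/2) → W = -299/6
  (109/24, 43/16) → W = -547/48

The maximum is at (5/6, 5/6). Substituting into each constraint, equality holds for (2) and (6); the remaining constraints have slack.

(2) and (6)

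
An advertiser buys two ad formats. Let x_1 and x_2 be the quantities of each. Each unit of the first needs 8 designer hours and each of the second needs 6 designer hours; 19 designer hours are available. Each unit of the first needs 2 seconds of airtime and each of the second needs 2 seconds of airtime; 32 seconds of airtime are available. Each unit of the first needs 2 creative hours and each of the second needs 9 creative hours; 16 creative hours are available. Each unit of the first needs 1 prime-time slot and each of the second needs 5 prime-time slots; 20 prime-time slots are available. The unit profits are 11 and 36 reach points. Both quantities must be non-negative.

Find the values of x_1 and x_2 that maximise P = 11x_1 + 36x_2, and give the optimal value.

x_1 = 5/4, x_2 = 3/2, maximum P = 271/4

Feasible corners and P = 11x_1 + 36x_2:
  (0, 0) → P = 0
  (0, 16/9) → P = 64
  (19/8, 0) → P = 209/8
  (5/4, 3/2) → P = 271/4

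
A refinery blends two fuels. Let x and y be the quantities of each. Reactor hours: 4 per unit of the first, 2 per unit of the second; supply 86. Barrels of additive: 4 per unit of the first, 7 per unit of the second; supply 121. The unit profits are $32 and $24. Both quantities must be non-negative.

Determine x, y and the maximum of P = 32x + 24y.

Extreme points and P = 32x + 24y:
  (0, 0) → P = 0
  (0, 121/7) → P = 2904/7
  (43/2, 0) → P = 688
  (18, 7) → P = 744

x = 18, y = 7, maximum P = 744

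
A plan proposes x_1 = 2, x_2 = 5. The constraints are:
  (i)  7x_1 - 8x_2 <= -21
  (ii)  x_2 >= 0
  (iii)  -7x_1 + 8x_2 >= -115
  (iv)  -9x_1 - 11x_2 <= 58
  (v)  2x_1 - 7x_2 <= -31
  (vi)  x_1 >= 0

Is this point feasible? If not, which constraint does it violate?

feasible

(i): -26 ≤ -21 ✓
(ii): 5 ≥ 0 ✓
(iii): 26 ≥ -115 ✓
(iv): -73 ≤ 58 ✓
(v): -31 ≤ -31 ✓
(vi): 2 ≥ 0 ✓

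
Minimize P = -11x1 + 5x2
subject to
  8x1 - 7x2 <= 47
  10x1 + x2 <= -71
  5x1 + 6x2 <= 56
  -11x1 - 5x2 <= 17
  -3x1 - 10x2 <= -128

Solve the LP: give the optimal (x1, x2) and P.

x1 = -26/3, x2 = 47/3, minimum P = 521/3

The optimum lies where 10x1 + x2 = -71 and -11x1 - 5x2 = 17.
Solving simultaneously gives x1 = -26/3, x2 = 47/3.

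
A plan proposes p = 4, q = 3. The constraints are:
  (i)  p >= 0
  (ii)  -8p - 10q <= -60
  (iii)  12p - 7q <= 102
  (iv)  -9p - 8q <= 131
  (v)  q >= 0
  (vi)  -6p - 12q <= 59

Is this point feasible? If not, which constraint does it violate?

(i): 4 ≥ 0 ✓
(ii): -62 ≤ -60 ✓
(iii): 27 ≤ 102 ✓
(iv): -60 ≤ 131 ✓
(v): 3 ≥ 0 ✓
(vi): -60 ≤ 59 ✓

feasible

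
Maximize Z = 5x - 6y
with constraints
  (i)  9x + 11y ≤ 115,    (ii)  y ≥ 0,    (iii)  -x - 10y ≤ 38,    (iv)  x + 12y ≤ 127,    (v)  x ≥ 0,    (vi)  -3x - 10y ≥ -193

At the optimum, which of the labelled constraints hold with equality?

(i) and (ii)

Feasible corners and Z = 5x - 6y:
  (115/9, 0) → Z = 575/9
  (0, 115/11) → Z = -690/11
  (0, 0) → Z = 0

The maximum is at (115/9, 0). Substituting into each constraint, equality holds for (i) and (ii); the remaining constraints have slack.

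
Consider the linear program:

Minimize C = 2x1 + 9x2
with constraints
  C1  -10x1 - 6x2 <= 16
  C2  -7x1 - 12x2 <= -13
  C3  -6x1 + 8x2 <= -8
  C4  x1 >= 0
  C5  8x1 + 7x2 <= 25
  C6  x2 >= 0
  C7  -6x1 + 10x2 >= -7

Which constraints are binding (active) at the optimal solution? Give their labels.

Extreme points and C = 2x1 + 9x2:
  (128/53, 43/53) → C = 643/53
  (2, 1/2) → C = 17/2
  (299/122, 47/61) → C = 722/61

The minimum is at (2, 1/2). Substituting into each constraint, equality holds for C3 and C7; the remaining constraints have slack.

C3 and C7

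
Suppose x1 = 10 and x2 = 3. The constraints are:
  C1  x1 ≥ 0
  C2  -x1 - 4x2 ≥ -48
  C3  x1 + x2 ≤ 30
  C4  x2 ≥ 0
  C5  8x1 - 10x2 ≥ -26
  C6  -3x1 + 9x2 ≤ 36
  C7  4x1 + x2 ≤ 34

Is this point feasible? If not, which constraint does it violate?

not feasible — violates C7

Constraint C7: 4x1 + x2 = 43, which is not ≤ 34. All other constraints are satisfied.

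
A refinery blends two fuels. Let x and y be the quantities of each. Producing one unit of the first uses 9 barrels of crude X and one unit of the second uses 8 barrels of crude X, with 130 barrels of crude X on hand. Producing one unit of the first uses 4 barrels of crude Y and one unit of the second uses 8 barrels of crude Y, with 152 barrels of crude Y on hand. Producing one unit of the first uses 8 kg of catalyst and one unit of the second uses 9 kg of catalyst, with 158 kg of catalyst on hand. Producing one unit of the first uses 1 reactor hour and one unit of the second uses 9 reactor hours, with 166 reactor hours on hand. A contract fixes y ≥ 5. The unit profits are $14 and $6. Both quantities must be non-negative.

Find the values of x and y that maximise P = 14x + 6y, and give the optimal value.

Feasible corners and P = 14x + 6y:
  (0, 65/4) → P = 195/2
  (0, 5) → P = 30
  (10, 5) → P = 170

x = 10, y = 5, maximum P = 170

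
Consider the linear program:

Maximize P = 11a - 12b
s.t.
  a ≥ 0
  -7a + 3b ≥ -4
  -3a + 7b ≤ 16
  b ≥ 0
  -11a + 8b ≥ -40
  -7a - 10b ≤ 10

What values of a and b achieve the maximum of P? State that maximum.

Feasible corners and P = 11a - 12b:
  (0, 16/7) → P = -192/7
  (0, 0) → P = 0
  (19/10, 31/10) → P = -163/10
  (4/7, 0) → P = 44/7

a = 4/7, b = 0, maximum P = 44/7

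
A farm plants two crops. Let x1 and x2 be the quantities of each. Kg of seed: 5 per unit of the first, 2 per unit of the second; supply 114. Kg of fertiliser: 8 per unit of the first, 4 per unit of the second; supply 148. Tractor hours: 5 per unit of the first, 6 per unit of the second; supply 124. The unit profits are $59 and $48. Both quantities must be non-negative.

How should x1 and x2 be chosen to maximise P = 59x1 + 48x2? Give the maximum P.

Corner points and P = 59x1 + 48x2:
  (0, 0) → P = 0
  (0, 62/3) → P = 992
  (37/2, 0) → P = 2183/2
  (14, 9) → P = 1258

At the optimal vertex, 8x1 + 4x2 = 148 and 5x1 + 6x2 = 124.
Solving simultaneously gives x1 = 14, x2 = 9.

x1 = 14, x2 = 9, maximum P = 1258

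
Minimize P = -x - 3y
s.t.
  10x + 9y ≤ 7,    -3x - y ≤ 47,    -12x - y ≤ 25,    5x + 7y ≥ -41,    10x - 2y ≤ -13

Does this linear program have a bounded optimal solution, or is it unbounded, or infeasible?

Extreme points and P = -x - 3y:
  (-116/49, 167/49) → P = -55/7
  (-103/110, 20/11) → P = -497/110
  (-63/34, -47/17) → P = 345/34
The feasible region has finitely many vertices and no improving ray; the minimum is -55/7 at (-116/49, 167/49).

bounded optimum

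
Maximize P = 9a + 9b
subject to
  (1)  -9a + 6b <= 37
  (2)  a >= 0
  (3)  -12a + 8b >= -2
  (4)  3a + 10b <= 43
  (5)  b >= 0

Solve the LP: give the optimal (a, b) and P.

a = 91/36, b = 85/24, maximum P = 437/8

Extreme points and P = 9a + 9b:
  (0, 43/10) → P = 387/10
  (0, 0) → P = 0
  (91/36, 85/24) → P = 437/8
  (1/6, 0) → P = 3/2

At the optimal vertex, -12a + 8b = -2 and 3a + 10b = 43.
Solving simultaneously gives a = 91/36, b = 85/24.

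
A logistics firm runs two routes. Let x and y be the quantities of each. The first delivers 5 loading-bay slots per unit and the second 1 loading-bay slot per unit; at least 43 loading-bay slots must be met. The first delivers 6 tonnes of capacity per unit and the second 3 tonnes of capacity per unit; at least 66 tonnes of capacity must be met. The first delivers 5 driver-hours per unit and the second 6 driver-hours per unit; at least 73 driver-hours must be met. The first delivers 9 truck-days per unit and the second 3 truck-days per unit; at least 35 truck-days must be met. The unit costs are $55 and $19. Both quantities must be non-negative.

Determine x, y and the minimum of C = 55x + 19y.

Feasible corners and C = 55x + 19y:
  (0, 43) → C = 817
  (73/5, 0) → C = 803
  (7, 8) → C = 537
  (59/7, 36/7) → C = 3929/7
The feasible region is unbounded (it extends along (0, 1), (1, 0)), but C strictly increases along every unbounded feasible direction, so there is no improving ray and the minimum is attained at a vertex.

At the optimal vertex, 5x + y = 43 and 6x + 3y = 66.
Solving simultaneously gives x = 7, y = 8.

x = 7, y = 8, minimum C = 537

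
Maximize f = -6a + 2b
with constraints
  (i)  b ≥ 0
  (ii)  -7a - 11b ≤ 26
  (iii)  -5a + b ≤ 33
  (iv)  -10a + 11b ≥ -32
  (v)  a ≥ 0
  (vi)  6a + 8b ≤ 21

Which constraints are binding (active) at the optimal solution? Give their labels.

(v) and (vi)

Feasible corners and f = -6a + 2b:
  (16/5, 0) → f = -96/5
  (0, 0) → f = 0
  (487/146, 9/73) → f = -1443/73
  (0, 21/8) → f = 21/4

The maximum is at (0, 21/8). Substituting into each constraint, equality holds for (v) and (vi); the remaining constraints have slack.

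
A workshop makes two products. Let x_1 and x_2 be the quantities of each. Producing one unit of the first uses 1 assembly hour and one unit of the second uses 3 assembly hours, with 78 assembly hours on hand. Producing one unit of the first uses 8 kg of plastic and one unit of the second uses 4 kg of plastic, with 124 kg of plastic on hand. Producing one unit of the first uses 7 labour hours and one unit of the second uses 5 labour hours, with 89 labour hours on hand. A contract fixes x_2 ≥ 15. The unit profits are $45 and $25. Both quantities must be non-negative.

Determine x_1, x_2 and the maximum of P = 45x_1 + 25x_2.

Feasible corners and P = 45x_1 + 25x_2:
  (0, 89/5) → P = 445
  (0, 15) → P = 375
  (2, 15) → P = 465

At the optimal vertex, 7x_1 + 5x_2 = 89 and x_2 = 15.
Solving simultaneously gives x_1 = 2, x_2 = 15.

x_1 = 2, x_2 = 15, maximum P = 465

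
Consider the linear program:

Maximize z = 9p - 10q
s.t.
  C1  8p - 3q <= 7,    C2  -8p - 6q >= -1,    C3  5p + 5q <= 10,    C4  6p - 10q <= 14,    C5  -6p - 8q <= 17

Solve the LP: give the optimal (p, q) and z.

p = 14/31, q = -35/31, maximum z = 476/31

Corner points and z = 9p - 10q:
  (5/8, -2/3) → z = 295/24
  (14/31, -35/31) → z = 476/31
  (-11/2, 15/2) → z = -249/2
  (-29/54, -31/18) → z = 223/18
The feasible region is unbounded (it extends along (-4, 3), (-1, 1)), but z strictly decreases along every unbounded feasible direction, so there is no improving ray and the maximum is attained at a vertex.

At the optimal vertex, 8p - 3q = 7 and 6p - 10q = 14.
Solving simultaneously gives p = 14/31, q = -35/31.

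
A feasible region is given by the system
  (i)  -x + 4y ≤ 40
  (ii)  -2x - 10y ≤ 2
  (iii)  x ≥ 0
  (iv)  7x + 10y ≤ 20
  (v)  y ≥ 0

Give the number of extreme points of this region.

Intersecting each pair of boundary lines and keeping only the points that satisfy every inequality leaves:
  (0, 2)
  (0, 0)
  (20/7, 0)

3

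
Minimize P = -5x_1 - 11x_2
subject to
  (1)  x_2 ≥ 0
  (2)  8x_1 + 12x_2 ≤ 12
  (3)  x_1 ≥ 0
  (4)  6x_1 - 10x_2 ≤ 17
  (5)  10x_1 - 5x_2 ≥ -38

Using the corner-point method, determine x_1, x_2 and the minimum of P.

x_1 = 0, x_2 = 1, minimum P = -11

Corner points and P = -5x_1 - 11x_2:
  (3/2, 0) → P = -15/2
  (0, 0) → P = 0
  (0, 1) → P = -11

At the optimal vertex, 8x_1 + 12x_2 = 12 and x_1 = 0.
Solving simultaneously gives x_1 = 0, x_2 = 1.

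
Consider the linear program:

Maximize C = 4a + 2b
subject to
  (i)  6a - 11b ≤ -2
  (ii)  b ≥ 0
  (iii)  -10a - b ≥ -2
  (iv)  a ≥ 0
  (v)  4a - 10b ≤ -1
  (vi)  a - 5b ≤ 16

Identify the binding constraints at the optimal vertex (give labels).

(iii) and (iv)

Corner points and C = 4a + 2b:
  (5/29, 8/29) → C = 36/29
  (0, 2/11) → C = 4/11
  (0, 2) → C = 4

The maximum is at (0, 2). Substituting into each constraint, equality holds for (iii) and (iv); the remaining constraints have slack.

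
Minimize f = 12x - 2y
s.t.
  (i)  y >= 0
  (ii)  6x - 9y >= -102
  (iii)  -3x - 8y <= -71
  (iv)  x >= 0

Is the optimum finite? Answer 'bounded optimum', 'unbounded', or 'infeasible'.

bounded optimum

Corner points and f = 12x - 2y:
  (71/3, 0) → f = 284
  (0, 34/3) → f = -68/3
  (0, 71/8) → f = -71/4
The feasible region has finitely many vertices and no improving ray; the minimum is -68/3 at (0, 34/3).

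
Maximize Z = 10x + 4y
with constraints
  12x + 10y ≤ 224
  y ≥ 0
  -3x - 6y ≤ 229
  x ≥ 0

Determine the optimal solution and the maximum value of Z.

x = 56/3, y = 0, maximum Z = 560/3

Corner points and Z = 10x + 4y:
  (56/3, 0) → Z = 560/3
  (0, 112/5) → Z = 448/5
  (0, 0) → Z = 0

At the optimal vertex, 12x + 10y = 224 and y = 0.
Solving simultaneously gives x = 56/3, y = 0.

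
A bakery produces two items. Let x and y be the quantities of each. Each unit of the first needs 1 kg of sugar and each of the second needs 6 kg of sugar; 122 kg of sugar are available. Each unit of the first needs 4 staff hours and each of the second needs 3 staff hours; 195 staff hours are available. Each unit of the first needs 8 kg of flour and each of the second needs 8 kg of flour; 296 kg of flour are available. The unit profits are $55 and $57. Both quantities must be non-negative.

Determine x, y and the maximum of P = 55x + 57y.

x = 20, y = 17, maximum P = 2069

At the optimal vertex, x + 6y = 122 and 8x + 8y = 296.
Solving simultaneously gives x = 20, y = 17.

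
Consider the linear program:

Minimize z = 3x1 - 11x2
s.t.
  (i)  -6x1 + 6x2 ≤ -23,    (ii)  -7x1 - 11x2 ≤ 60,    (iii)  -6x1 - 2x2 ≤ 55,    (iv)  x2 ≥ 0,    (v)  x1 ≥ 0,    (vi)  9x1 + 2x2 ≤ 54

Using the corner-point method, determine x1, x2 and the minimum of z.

x1 = 185/33, x2 = 39/22, minimum z = -59/22

Extreme points and z = 3x1 - 11x2:
  (23/6, 0) → z = 23/2
  (185/33, 39/22) → z = -59/22
  (6, 0) → z = 18

The optimum lies where -6x1 + 6x2 = -23 and 9x1 + 2x2 = 54.
Solving simultaneously gives x1 = 185/33, x2 = 39/22.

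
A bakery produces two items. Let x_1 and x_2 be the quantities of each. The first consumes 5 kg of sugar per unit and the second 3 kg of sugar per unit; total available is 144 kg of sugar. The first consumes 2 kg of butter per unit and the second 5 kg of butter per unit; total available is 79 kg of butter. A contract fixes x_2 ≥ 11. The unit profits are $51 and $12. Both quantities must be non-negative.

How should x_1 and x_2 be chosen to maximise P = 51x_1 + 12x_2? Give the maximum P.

x_1 = 12, x_2 = 11, maximum P = 744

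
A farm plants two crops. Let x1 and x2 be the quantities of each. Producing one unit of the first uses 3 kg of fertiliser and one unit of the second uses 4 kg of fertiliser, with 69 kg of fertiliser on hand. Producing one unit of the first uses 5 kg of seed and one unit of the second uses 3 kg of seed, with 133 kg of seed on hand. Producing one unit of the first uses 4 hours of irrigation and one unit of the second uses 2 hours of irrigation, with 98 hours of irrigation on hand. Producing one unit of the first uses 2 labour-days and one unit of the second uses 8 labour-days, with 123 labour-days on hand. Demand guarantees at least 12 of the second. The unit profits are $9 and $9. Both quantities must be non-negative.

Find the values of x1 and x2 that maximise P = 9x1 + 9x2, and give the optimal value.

x1 = 7, x2 = 12, maximum P = 171

Vertices and P = 9x1 + 9x2:
  (0, 123/8) → P = 1107/8
  (0, 12) → P = 108
  (15/4, 231/16) → P = 2619/16
  (7, 12) → P = 171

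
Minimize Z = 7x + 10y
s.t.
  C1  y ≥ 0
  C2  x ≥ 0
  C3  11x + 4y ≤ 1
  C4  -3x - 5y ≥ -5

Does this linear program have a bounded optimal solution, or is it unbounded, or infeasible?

bounded optimum

Corner points and Z = 7x + 10y:
  (0, 0) → Z = 0
  (1/11, 0) → Z = 7/11
  (0, 1/4) → Z = 5/2
The feasible region has finitely many vertices and no improving ray; the minimum is 0 at (0, 0).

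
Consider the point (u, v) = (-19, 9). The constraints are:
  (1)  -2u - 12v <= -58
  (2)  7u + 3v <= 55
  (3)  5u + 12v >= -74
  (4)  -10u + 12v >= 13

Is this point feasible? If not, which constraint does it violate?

feasible

(1): -70 ≤ -58 ✓
(2): -106 ≤ 55 ✓
(3): 13 ≥ -74 ✓
(4): 298 ≥ 13 ✓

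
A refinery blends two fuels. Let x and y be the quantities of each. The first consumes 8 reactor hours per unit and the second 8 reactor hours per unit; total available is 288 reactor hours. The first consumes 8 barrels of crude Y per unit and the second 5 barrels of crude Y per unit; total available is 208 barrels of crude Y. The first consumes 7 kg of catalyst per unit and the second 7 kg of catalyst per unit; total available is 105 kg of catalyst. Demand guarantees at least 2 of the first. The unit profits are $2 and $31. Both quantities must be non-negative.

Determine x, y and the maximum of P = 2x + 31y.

x = 2, y = 13, maximum P = 407

Corner points and P = 2x + 31y:
  (15, 0) → P = 30
  (2, 0) → P = 4
  (2, 13) → P = 407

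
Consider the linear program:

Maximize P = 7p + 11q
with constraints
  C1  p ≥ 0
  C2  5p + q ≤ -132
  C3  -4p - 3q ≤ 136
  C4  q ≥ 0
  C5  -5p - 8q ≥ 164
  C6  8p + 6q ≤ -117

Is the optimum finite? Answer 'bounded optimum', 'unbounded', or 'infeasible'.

infeasible

The boundaries -4p - 3q = 136 and q = 0 meet at (-34, 0), but that point violates p ≥ 0. Every candidate vertex is excluded by some other constraint, so the feasible region is empty.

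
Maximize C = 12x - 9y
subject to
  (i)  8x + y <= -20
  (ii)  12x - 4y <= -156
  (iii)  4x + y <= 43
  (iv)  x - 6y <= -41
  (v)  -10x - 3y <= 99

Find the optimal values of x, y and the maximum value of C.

x = -193/17, y = 84/17, maximum C = -3072/17

Corner points and C = 12x - 9y:
  (-59/11, 252/11) → C = -2976/11
  (-63/4, 106) → C = -1143
  (-193/17, 84/17) → C = -3072/17
  (-239/21, 311/63) → C = -181
The feasible region is unbounded (it extends along (-1, 4), (-3, 10)), but C strictly decreases along every unbounded feasible direction, so there is no improving ray and the maximum is attained at a vertex.

The optimum lies where 12x - 4y = -156 and x - 6y = -41.
Solving simultaneously gives x = -193/17, y = 84/17.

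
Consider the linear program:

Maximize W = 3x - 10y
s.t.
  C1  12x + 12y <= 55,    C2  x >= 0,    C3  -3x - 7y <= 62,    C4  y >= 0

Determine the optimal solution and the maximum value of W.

Corner points and W = 3x - 10y:
  (0, 55/12) → W = -275/6
  (55/12, 0) → W = 55/4
  (0, 0) → W = 0

x = 55/12, y = 0, maximum W = 55/4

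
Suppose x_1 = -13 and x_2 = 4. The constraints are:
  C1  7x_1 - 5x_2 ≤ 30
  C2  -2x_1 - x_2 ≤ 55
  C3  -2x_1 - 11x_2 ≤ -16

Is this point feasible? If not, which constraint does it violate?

C1: -111 ≤ 30 ✓
C2: 22 ≤ 55 ✓
C3: -18 ≤ -16 ✓

feasible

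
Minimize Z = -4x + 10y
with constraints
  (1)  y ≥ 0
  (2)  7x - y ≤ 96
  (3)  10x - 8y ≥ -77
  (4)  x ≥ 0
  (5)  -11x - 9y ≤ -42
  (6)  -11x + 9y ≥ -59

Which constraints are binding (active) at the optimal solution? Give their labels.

Feasible corners and Z = -4x + 10y:
  (42/11, 0) → Z = -168/11
  (59/11, 0) → Z = -236/11
  (845/46, 1499/46) → Z = 5805/23
  (805/52, 643/52) → Z = 1605/26
  (0, 77/8) → Z = 385/4
  (0, 14/3) → Z = 140/3

The minimum is at (59/11, 0). Substituting into each constraint, equality holds for (1) and (6); the remaining constraints have slack.

(1) and (6)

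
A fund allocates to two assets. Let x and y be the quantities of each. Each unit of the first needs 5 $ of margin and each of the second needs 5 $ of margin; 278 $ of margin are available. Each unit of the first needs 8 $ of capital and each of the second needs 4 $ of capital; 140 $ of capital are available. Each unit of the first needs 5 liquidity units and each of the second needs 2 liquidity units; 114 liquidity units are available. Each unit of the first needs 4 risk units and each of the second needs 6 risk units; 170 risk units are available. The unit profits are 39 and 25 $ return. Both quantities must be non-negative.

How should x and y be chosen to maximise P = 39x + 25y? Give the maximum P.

Extreme points and P = 39x + 25y:
  (0, 0) → P = 0
  (0, 85/3) → P = 2125/3
  (35/2, 0) → P = 1365/2
  (5, 25) → P = 820

At the optimal vertex, 8x + 4y = 140 and 4x + 6y = 170.
Solving simultaneously gives x = 5, y = 25.

x = 5, y = 25, maximum P = 820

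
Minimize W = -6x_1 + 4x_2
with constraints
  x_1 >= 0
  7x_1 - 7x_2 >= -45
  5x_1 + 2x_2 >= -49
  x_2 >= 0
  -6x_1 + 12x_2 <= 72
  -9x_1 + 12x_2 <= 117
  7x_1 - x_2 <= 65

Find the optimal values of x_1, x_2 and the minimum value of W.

Corner points and W = -6x_1 + 4x_2:
  (0, 0) → W = 0
  (0, 6) → W = 24
  (65/7, 0) → W = -390/7
  (142/13, 149/13) → W = -256/13

At the optimal vertex, x_2 = 0 and 7x_1 - x_2 = 65.
Solving simultaneously gives x_1 = 65/7, x_2 = 0.

x_1 = 65/7, x_2 = 0, minimum W = -390/7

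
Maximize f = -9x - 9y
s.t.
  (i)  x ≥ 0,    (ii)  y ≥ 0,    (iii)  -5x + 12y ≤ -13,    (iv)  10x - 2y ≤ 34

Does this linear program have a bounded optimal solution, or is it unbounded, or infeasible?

bounded optimum

Corner points and f = -9x - 9y:
  (13/5, 0) → f = -117/5
  (17/5, 0) → f = -153/5
  (191/55, 4/11) → f = -1899/55
The feasible region has finitely many vertices and no improving ray; the maximum is -117/5 at (13/5, 0).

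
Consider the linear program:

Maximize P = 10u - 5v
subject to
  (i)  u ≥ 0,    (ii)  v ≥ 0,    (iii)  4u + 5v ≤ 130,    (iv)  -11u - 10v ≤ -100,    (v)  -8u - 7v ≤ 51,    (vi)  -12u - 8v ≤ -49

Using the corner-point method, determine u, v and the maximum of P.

Corner points and P = 10u - 5v:
  (0, 26) → P = -130
  (0, 10) → P = -50
  (65/2, 0) → P = 325
  (100/11, 0) → P = 1000/11

At the optimal vertex, v = 0 and 4u + 5v = 130.
Solving simultaneously gives u = 65/2, v = 0.

u = 65/2, v = 0, maximum P = 325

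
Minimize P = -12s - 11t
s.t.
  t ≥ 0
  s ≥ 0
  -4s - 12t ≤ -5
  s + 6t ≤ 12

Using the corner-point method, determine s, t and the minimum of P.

s = 12, t = 0, minimum P = -144

Corner points and P = -12s - 11t:
  (5/4, 0) → P = -15
  (12, 0) → P = -144
  (0, 5/12) → P = -55/12
  (0, 2) → P = -22

The optimum lies where t = 0 and s + 6t = 12.
Solving simultaneously gives s = 12, t = 0.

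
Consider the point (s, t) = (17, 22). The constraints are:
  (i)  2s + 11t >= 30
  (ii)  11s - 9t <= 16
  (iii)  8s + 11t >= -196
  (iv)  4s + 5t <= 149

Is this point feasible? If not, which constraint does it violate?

Constraint (iv): 4s + 5t = 178, which is not ≤ 149. All other constraints are satisfied.

not feasible — violates (iv)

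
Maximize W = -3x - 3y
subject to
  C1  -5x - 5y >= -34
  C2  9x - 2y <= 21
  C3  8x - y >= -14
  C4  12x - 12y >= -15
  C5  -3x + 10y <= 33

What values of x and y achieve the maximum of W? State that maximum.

Vertices and W = -3x - 3y:
  (173/55, 201/55) → W = -102/5
  (111/40, 161/40) → W = -102/5
  (-7, -42) → W = 147
  (-51/28, -4/7) → W = 201/28

x = -7, y = -42, maximum W = 147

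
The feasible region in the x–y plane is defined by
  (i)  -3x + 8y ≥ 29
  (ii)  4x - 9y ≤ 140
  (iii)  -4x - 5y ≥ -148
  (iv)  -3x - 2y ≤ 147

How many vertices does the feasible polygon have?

3

The feasible vertices (each the meet of two boundaries and inside every other half-plane) are:
  (1039/47, 560/47)
  (-617/15, -59/5)
  (-1031/7, 1032/7)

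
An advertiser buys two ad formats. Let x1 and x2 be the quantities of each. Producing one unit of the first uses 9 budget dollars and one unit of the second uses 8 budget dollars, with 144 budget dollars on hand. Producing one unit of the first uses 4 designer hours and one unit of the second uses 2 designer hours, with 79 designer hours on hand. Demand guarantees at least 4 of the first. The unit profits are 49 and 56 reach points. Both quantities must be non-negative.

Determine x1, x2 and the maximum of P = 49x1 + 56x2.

x1 = 4, x2 = 27/2, maximum P = 952

The binding constraints are 9x1 + 8x2 = 144 and x1 = 4.
Solving simultaneously gives x1 = 4, x2 = 27/2.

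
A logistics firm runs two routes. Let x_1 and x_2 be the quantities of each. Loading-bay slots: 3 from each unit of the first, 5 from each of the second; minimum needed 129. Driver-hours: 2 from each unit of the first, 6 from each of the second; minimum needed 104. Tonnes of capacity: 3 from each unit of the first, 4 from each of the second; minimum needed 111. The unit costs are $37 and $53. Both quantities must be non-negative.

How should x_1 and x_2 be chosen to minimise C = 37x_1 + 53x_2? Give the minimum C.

Extreme points and C = 37x_1 + 53x_2:
  (0, 111/4) → C = 5883/4
  (52, 0) → C = 1924
  (127/4, 27/4) → C = 3065/2
  (13, 18) → C = 1435
The feasible region is unbounded (it extends along (0, 1), (1, 0)), but C strictly increases along every unbounded feasible direction, so there is no improving ray and the minimum is attained at a vertex.

The optimum lies where 3x_1 + 5x_2 = 129 and 3x_1 + 4x_2 = 111.
Solving simultaneously gives x_1 = 13, x_2 = 18.

x_1 = 13, x_2 = 18, minimum C = 1435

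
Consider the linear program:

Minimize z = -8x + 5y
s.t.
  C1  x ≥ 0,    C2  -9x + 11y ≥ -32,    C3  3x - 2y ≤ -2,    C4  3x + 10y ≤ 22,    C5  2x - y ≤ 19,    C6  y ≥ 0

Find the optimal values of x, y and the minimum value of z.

Feasible corners and z = -8x + 5y:
  (0, 1) → z = 5
  (0, 11/5) → z = 11
  (2/3, 2) → z = 14/3

x = 2/3, y = 2, minimum z = 14/3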